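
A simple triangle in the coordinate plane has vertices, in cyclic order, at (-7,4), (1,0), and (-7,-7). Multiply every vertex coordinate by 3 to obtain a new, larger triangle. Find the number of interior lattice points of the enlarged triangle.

Using the shoelace formula, 2A = |((-7)·0 − 1·4) + (1·(-7) − (-7)·0) + ((-7)·4 − (-7)·(-7))| = 88, so the area is 44.
Summing gcd(|Δx|,|Δy|) over the edges gives the boundary count: gcd(8,4) + gcd(8,7) + gcd(0,11) = 4+1+11 = 16.
Scaling by 3 multiplies the area by 3² = 9 (so the new area is 396) and multiplies the boundary lattice-point count by 3, giving 48.
By Pick's theorem, the interior count of the dilated polygon is 396 − 48/2 + 1 = 373.

373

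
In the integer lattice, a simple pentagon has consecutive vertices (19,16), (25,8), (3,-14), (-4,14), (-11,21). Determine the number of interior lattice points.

550

The shoelace formula gives twice the area as |(19·8 − 25·16) + (25·(-14) − 3·8) + (3·14 − (-4)·(-14)) + ((-4)·21 − (-11)·14) + ((-11)·16 − 19·21)| = 1141, so the area is 570.5.
Along each edge there are gcd(|Δx|,|Δy|)+1 lattice points, so counting each shared vertex once the boundary has gcd(6,8) + gcd(22,22) + gcd(7,28) + gcd(7,7) + gcd(30,5) = 2+22+7+7+5 = 43.
By Pick's theorem A = I + B/2 − 1, so I = 570.5 − 43/2 + 1 = 550.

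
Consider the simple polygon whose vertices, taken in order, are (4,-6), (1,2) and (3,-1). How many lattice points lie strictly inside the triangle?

3

Using the shoelace formula, 2A = |(4·2 − 1·(-6)) + (1·(-1) − 3·2) + (3·(-6) − 4·(-1))| = 7, so the area is 7/2.
Summing gcd(|Δx|,|Δy|) over the edges gives the boundary count: gcd(3,8) + gcd(2,3) + gcd(1,5) = 1+1+1 = 3.
Pick's theorem gives I = A − B/2 + 1 = 7/2 − 3/2 + 1 = 3.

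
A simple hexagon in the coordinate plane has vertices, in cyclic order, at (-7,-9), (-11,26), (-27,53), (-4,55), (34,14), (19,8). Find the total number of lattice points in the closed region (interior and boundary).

By the shoelace formula, twice the signed area is |((-7)·26 − (-11)·(-9)) + ((-11)·53 − (-27)·26) + ((-27)·55 − (-4)·53) + ((-4)·14 − 34·55) + (34·8 − 19·14) + (19·(-9) − (-7)·8)| = 3470, so the area is 1735.
The number of boundary lattice points is Σ gcd(|Δx|,|Δy|) = gcd(4,35) + gcd(16,27) + gcd(23,2) + gcd(38,41) + gcd(15,6) + gcd(26,17) = 1+1+1+1+3+1 = 8.
Pick's theorem gives I = A − B/2 + 1 = 1735 − 8/2 + 1 = 1732, so the closed region contains I + B = 1732 + 8 = 1740 lattice points.

1740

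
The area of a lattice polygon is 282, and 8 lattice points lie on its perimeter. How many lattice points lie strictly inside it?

279

From Pick's theorem, I = A − B/2 + 1 = 282 − 8/2 + 1 = 279.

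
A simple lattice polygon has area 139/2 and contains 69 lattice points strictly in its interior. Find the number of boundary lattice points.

3

Pick's theorem gives A = I + B/2 − 1, so B = 2(A − I + 1) = 2(139/2 − 69 + 1) = 3.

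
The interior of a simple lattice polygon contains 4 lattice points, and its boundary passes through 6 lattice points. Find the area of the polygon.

6

Pick's theorem states A = I + B/2 − 1, so A = 4 + 6/2 − 1 = 6.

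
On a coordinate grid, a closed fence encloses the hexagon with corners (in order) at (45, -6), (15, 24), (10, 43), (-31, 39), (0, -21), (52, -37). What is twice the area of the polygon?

6394

The shoelace formula gives twice the area as |(45·24 − 15·(-6)) + (15·43 − 10·24) + (10·39 − (-31)·43) + ((-31)·(-21) − 0·39) + (0·(-37) − 52·(-21)) + (52·(-6) − 45·(-37))| = 6394, so the area is 3197.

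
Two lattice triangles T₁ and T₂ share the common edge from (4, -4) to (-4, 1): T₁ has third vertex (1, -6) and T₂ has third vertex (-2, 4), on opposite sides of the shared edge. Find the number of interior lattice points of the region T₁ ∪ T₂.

The union is the simple quadrilateral with vertices (4, -4), (1, -6), (-4, 1), (-2, 4) in order.
The shoelace formula gives twice the area as |(4·(-6) − 1·(-4)) + (1·1 − (-4)·(-6)) + ((-4)·4 − (-2)·1) + ((-2)·(-4) − 4·4)| = 65, so the area is 65/2.
The number of boundary lattice points is Σ gcd(|Δx|,|Δy|) = gcd(3,2) + gcd(5,7) + gcd(2,3) + gcd(6,8) = 1+1+1+2 = 5.
By Pick's theorem I = A − B/2 + 1 = 65/2 − 5/2 + 1 = 31.

31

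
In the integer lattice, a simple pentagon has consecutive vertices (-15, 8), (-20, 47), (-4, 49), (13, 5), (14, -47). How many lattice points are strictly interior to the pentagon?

The shoelace formula gives twice the area as |((-15)·47 − (-20)·8) + ((-20)·49 − (-4)·47) + ((-4)·5 − 13·49) + (13·(-47) − 14·5) + (14·8 − (-15)·(-47))| = 3268, so the area is 1634.
Summing gcd(|Δx|,|Δy|) over the edges gives the boundary count: gcd(5,39) + gcd(16,2) + gcd(17,44) + gcd(1,52) + gcd(29,55) = 1+2+1+1+1 = 6.
By Pick's theorem A = I + B/2 − 1, so I = 1634 − 6/2 + 1 = 1632.

1632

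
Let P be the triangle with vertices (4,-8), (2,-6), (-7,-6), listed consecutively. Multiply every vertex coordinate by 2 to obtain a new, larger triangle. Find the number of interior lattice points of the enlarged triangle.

By the shoelace formula, twice the signed area is |(4·(-6) − 2·(-8)) + (2·(-6) − (-7)·(-6)) + ((-7)·(-8) − 4·(-6))| = 18, so the area is 9.
Summing gcd(|Δx|,|Δy|) over the edges gives the boundary count: gcd(2,2) + gcd(9,0) + gcd(11,2) = 2+9+1 = 12.
Scaling by 2 multiplies the area by 2² = 4 (so the new area is 36) and multiplies the boundary lattice-point count by 2, giving 24.
By Pick's theorem, the interior count of the dilated polygon is 36 − 24/2 + 1 = 25.

25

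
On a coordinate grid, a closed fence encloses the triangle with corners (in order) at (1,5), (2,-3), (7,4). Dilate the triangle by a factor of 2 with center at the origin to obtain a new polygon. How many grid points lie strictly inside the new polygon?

92

Using the shoelace formula, 2A = |(1·(-3) − 2·5) + (2·4 − 7·(-3)) + (7·5 − 1·4)| = 47, so the area is 23.5.
The number of boundary lattice points is Σ gcd(|Δx|,|Δy|) = gcd(1,8) + gcd(5,7) + gcd(6,1) = 1+1+1 = 3.
Scaling by 2 multiplies the area by 2² = 4 (so the new area is 94) and multiplies the boundary lattice-point count by 2, giving 6.
By Pick's theorem, the interior count of the dilated polygon is 94 − 6/2 + 1 = 92.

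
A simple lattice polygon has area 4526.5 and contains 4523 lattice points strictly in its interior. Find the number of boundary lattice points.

Pick's theorem gives A = I + B/2 − 1, so B = 2(A − I + 1) = 2(4526.5 − 4523 + 1) = 9.

9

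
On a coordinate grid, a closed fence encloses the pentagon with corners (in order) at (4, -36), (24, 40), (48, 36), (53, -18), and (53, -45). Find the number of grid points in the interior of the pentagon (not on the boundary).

The shoelace formula gives twice the area as |[4·40 − 24·(-36)] + [24·36 − 48·40] + [48·(-18) − 53·36] + [53·(-45) − 53·(-18)] + [53·(-36) − 4·(-45)]| = 5963, so the area is 2981.5.
Along each edge there are gcd(|Δx|,|Δy|)+1 lattice points, so counting each shared vertex once the boundary has gcd(20,76) + gcd(24,4) + gcd(5,54) + gcd(0,27) + gcd(49,9) = 4+4+1+27+1 = 37.
Pick's theorem gives I = A − B/2 + 1 = 2981.5 − 37/2 + 1 = 2964.

2964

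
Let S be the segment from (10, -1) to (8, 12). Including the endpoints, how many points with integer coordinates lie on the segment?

2

The number of lattice points on a segment between lattice points is gcd(|Δx|,|Δy|) + 1 = gcd(2,13) + 1 = 1 + 1 = 2.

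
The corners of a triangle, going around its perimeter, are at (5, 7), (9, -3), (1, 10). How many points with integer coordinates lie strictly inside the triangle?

13

Using the shoelace formula, 2A = |(5·(-3) − 9·7) + (9·10 − 1·(-3)) + (1·7 − 5·10)| = 28, so the area is 14.
Summing gcd(|Δx|,|Δy|) over the edges gives the boundary count: gcd(4,10) + gcd(8,13) + gcd(4,3) = 2+1+1 = 4.
Pick's theorem gives I = A − B/2 + 1 = 14 − 4/2 + 1 = 13.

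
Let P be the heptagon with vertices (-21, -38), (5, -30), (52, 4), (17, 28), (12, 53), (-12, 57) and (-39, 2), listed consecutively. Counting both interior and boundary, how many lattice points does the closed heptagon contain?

4707

The shoelace formula gives twice the area as |((-21)·(-30) − 5·(-38)) + (5·4 − 52·(-30)) + (52·28 − 17·4) + (17·53 − 12·28) + (12·57 − (-12)·53) + ((-12)·2 − (-39)·57) + ((-39)·(-38) − (-21)·2)| = 9396, so the area is 4698.
Summing gcd(|Δx|,|Δy|) over the edges gives the boundary count: gcd(26,8) + gcd(47,34) + gcd(35,24) + gcd(5,25) + gcd(24,4) + gcd(27,55) + gcd(18,40) = 2+1+1+5+4+1+2 = 16.
Pick's theorem gives I = A − B/2 + 1 = 4698 − 16/2 + 1 = 4691, so the closed region contains I + B = 4691 + 16 = 4707 lattice points.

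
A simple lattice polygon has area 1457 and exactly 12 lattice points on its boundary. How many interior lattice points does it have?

1452

From Pick's theorem, I = A − B/2 + 1 = 1457 − 12/2 + 1 = 1452.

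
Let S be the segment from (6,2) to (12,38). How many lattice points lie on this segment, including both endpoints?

The number of lattice points on a segment between lattice points is gcd(|Δx|,|Δy|) + 1 = gcd(6,36) + 1 = 6 + 1 = 7.

7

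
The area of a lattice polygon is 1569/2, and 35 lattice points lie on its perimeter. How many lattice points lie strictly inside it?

From Pick's theorem, I = A − B/2 + 1 = 1569/2 − 35/2 + 1 = 768.

768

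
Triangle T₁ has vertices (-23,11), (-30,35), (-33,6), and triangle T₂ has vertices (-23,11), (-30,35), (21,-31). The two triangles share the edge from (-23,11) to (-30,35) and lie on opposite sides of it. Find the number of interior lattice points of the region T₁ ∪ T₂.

The union is the simple quadrilateral with vertices (-23,11), (-33,6), (-30,35), (21,-31) in order.
The shoelace formula gives twice the area as |[(-23)·6 − (-33)·11] + [(-33)·35 − (-30)·6] + [(-30)·(-31) − 21·35] + [21·11 − (-23)·(-31)]| = 1037, so the area is 518.5.
Along each edge there are gcd(|Δx|,|Δy|)+1 lattice points, so counting each shared vertex once the boundary has gcd(10,5) + gcd(3,29) + gcd(51,66) + gcd(44,42) = 5+1+3+2 = 11.
By Pick's theorem I = A − B/2 + 1 = 518.5 − 11/2 + 1 = 514.

514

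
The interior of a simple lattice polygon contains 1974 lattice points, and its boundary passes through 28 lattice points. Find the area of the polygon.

By Pick's theorem, A = I + B/2 − 1 = 1974 + 28/2 − 1 = 1987.

1987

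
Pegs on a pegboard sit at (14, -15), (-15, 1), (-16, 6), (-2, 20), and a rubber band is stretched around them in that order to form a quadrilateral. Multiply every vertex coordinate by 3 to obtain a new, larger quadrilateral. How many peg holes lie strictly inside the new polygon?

The shoelace formula gives twice the area as |[14·1 − (-15)·(-15)] + [(-15)·6 − (-16)·1] + [(-16)·20 − (-2)·6] + [(-2)·(-15) − 14·20]| = 843, so the area is 843/2.
Summing gcd(|Δx|,|Δy|) over the edges gives the boundary count: gcd(29,16) + gcd(1,5) + gcd(14,14) + gcd(16,35) = 1+1+14+1 = 17.
Scaling by 3 multiplies the area by 3² = 9 (so the new area is 3793.5) and multiplies the boundary lattice-point count by 3, giving 51.
By Pick's theorem, the interior count of the dilated polygon is 3793.5 − 51/2 + 1 = 3769.

3769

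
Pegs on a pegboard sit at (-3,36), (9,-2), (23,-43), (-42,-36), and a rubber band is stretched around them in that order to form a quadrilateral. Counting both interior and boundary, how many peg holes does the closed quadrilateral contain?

Using the shoelace formula, 2A = |((-3)·(-2) − 9·36) + (9·(-43) − 23·(-2)) + (23·(-36) − (-42)·(-43)) + ((-42)·36 − (-3)·(-36))| = 4913, so the area is 4913/2.
Along each edge there are gcd(|Δx|,|Δy|)+1 lattice points, so counting each shared vertex once the boundary has gcd(12,38) + gcd(14,41) + gcd(65,7) + gcd(39,72) = 2+1+1+3 = 7.
Pick's theorem gives I = A − B/2 + 1 = 4913/2 − 7/2 + 1 = 2454, so the closed region contains I + B = 2454 + 7 = 2461 lattice points.

2461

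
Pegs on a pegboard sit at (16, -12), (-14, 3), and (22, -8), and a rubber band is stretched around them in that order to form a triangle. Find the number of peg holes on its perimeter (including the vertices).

Summing gcd(|Δx|,|Δy|) over the edges gives the boundary count: gcd(30,15) + gcd(36,11) + gcd(6,4) = 15+1+2 = 18.

18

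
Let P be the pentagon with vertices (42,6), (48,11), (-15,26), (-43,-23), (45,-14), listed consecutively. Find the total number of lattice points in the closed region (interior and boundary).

2780

By the shoelace formula, twice the signed area is |(42·11 − 48·6) + (48·26 − (-15)·11) + ((-15)·(-23) − (-43)·26) + ((-43)·(-14) − 45·(-23)) + (45·6 − 42·(-14))| = 5545, so the area is 2772.5.
The number of boundary lattice points is Σ gcd(|Δx|,|Δy|) = gcd(6,5) + gcd(63,15) + gcd(28,49) + gcd(88,9) + gcd(3,20) = 1+3+7+1+1 = 13.
Pick's theorem gives I = A − B/2 + 1 = 2772.5 − 13/2 + 1 = 2767, so the closed region contains I + B = 2767 + 13 = 2780 lattice points.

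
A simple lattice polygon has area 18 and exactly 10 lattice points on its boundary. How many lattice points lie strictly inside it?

14

Pick's theorem A = I + B/2 − 1 rearranges to I = A − B/2 + 1 = 18 − 10/2 + 1 = 14.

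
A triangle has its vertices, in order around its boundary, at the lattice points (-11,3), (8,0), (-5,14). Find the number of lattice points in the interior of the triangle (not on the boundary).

By the shoelace formula, twice the signed area is |((-11)·0 − 8·3) + (8·14 − (-5)·0) + ((-5)·3 − (-11)·14)| = 227, so the area is 227/2.
Summing gcd(|Δx|,|Δy|) over the edges gives the boundary count: gcd(19,3) + gcd(13,14) + gcd(6,11) = 1+1+1 = 3.
Pick's theorem gives I = A − B/2 + 1 = 227/2 − 3/2 + 1 = 113.

113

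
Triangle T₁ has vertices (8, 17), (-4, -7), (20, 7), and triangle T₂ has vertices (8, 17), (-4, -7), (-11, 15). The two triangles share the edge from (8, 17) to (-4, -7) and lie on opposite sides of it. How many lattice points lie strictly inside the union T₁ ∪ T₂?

418

The union is the simple quadrilateral with vertices (8, 17), (20, 7), (-4, -7), (-11, 15) in order.
Using the shoelace formula, 2A = |(8·7 − 20·17) + (20·(-7) − (-4)·7) + ((-4)·15 − (-11)·(-7)) + ((-11)·17 − 8·15)| = 840, so the area is 420.
The number of boundary lattice points is Σ gcd(|Δx|,|Δy|) = gcd(12,10) + gcd(24,14) + gcd(7,22) + gcd(19,2) = 2+2+1+1 = 6.
By Pick's theorem I = A − B/2 + 1 = 420 − 6/2 + 1 = 418.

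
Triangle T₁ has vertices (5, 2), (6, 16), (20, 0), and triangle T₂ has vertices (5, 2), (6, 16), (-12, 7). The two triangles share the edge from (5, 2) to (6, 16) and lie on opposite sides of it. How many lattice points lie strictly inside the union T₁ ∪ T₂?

222

The union is the simple quadrilateral with vertices (5, 2), (20, 0), (6, 16), (-12, 7) in order.
By the shoelace formula, twice the signed area is |[5·0 − 20·2] + [20·16 − 6·0] + [6·7 − (-12)·16] + [(-12)·2 − 5·7]| = 455, so the area is 227.5.
Summing gcd(|Δx|,|Δy|) over the edges gives the boundary count: gcd(15,2) + gcd(14,16) + gcd(18,9) + gcd(17,5) = 1+2+9+1 = 13.
By Pick's theorem I = A − B/2 + 1 = 227.5 − 13/2 + 1 = 222.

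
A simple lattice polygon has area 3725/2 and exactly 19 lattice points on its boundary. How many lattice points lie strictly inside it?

From Pick's theorem, I = A − B/2 + 1 = 3725/2 − 19/2 + 1 = 1854.

1854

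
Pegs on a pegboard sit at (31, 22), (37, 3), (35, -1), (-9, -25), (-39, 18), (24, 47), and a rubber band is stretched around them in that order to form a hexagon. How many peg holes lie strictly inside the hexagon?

By the shoelace formula, twice the signed area is |(31·3 − 37·22) + (37·(-1) − 35·3) + (35·(-25) − (-9)·(-1)) + ((-9)·18 − (-39)·(-25)) + ((-39)·47 − 24·18) + (24·22 − 31·47)| = 6078, so the area is 3039.
Summing gcd(|Δx|,|Δy|) over the edges gives the boundary count: gcd(6,19) + gcd(2,4) + gcd(44,24) + gcd(30,43) + gcd(63,29) + gcd(7,25) = 1+2+4+1+1+1 = 10.
By Pick's theorem A = I + B/2 − 1, so I = 3039 − 10/2 + 1 = 3035.

3035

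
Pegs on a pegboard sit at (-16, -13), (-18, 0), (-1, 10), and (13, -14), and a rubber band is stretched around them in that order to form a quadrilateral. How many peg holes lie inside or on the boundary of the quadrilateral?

465

Using the shoelace formula, 2A = |((-16)·0 − (-18)·(-13)) + ((-18)·10 − (-1)·0) + ((-1)·(-14) − 13·10) + (13·(-13) − (-16)·(-14))| = 923, so the area is 461.5.
The number of boundary lattice points is Σ gcd(|Δx|,|Δy|) = gcd(2,13) + gcd(17,10) + gcd(14,24) + gcd(29,1) = 1+1+2+1 = 5.
Pick's theorem gives I = A − B/2 + 1 = 461.5 − 5/2 + 1 = 460, so the closed region contains I + B = 460 + 5 = 465 lattice points.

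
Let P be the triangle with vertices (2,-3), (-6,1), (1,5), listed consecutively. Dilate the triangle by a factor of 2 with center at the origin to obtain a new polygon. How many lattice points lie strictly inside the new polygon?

By the shoelace formula, twice the signed area is |(2·1 − (-6)·(-3)) + ((-6)·5 − 1·1) + (1·(-3) − 2·5)| = 60, so the area is 30.
Summing gcd(|Δx|,|Δy|) over the edges gives the boundary count: gcd(8,4) + gcd(7,4) + gcd(1,8) = 4+1+1 = 6.
Scaling by 2 multiplies the area by 2² = 4 (so the new area is 120) and multiplies the boundary lattice-point count by 2, giving 12.
By Pick's theorem, the interior count of the dilated polygon is 120 − 12/2 + 1 = 115.

115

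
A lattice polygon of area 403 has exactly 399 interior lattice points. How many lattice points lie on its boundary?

Pick's theorem gives A = I + B/2 − 1, so B = 2(A − I + 1) = 2(403 − 399 + 1) = 10.

10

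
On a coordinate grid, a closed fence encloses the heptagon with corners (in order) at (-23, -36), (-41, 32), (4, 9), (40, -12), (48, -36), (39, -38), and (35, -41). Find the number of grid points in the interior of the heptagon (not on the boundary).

The shoelace formula gives twice the area as |[(-23)·32 − (-41)·(-36)] + [(-41)·9 − 4·32] + [4·(-12) − 40·9] + [40·(-36) − 48·(-12)] + [48·(-38) − 39·(-36)] + [39·(-41) − 35·(-38)] + [35·(-36) − (-23)·(-41)]| = 6873, so the area is 3436.5.
The number of boundary lattice points is Σ gcd(|Δx|,|Δy|) = gcd(18,68) + gcd(45,23) + gcd(36,21) + gcd(8,24) + gcd(9,2) + gcd(4,3) + gcd(58,5) = 2+1+3+8+1+1+1 = 17.
By Pick's theorem A = I + B/2 − 1, so I = 3436.5 − 17/2 + 1 = 3429.

3429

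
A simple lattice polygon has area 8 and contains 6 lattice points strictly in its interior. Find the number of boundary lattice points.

6

Pick's theorem gives A = I + B/2 − 1, so B = 2(A − I + 1) = 2(8 − 6 + 1) = 6.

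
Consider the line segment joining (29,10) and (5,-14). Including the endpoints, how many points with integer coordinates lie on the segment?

The number of lattice points on a segment between lattice points is gcd(|Δx|,|Δy|) + 1 = gcd(24,24) + 1 = 24 + 1 = 25.

25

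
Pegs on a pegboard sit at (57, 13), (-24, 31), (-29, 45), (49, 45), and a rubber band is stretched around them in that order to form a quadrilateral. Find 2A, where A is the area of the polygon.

By the shoelace formula, twice the signed area is |(57·31 − (-24)·13) + ((-24)·45 − (-29)·31) + ((-29)·45 − 49·45) + (49·13 − 57·45)| = 3540, so the area is 1770.

3540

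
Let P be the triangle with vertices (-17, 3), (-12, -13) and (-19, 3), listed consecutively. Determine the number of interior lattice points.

The shoelace formula gives twice the area as |((-17)·(-13) − (-12)·3) + ((-12)·3 − (-19)·(-13)) + ((-19)·3 − (-17)·3)| = 32, so the area is 16.
Along each edge there are gcd(|Δx|,|Δy|)+1 lattice points, so counting each shared vertex once the boundary has gcd(5,16) + gcd(7,16) + gcd(2,0) = 1+1+2 = 4.
By Pick's theorem A = I + B/2 − 1, so I = 16 − 4/2 + 1 = 15.

15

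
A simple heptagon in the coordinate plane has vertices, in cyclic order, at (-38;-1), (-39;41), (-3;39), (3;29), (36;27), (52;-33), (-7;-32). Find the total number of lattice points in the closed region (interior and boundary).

The shoelace formula gives twice the area as |[(-38)·41 − (-39)·(-1)] + [(-39)·39 − (-3)·41] + [(-3)·29 − 3·39] + [3·27 − 36·29] + [36·(-33) − 52·27] + [52·(-32) − (-7)·(-33)] + [(-7)·(-1) − (-38)·(-32)]| = 9858, so the area is 4929.
Along each edge there are gcd(|Δx|,|Δy|)+1 lattice points, so counting each shared vertex once the boundary has gcd(1,42) + gcd(36,2) + gcd(6,10) + gcd(33,2) + gcd(16,60) + gcd(59,1) + gcd(31,31) = 1+2+2+1+4+1+31 = 42.
Pick's theorem gives I = A − B/2 + 1 = 4929 − 42/2 + 1 = 4909, so the closed region contains I + B = 4909 + 42 = 4951 lattice points.

4951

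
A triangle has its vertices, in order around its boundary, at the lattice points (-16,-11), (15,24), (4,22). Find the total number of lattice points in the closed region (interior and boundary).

By the shoelace formula, twice the signed area is |((-16)·24 − 15·(-11)) + (15·22 − 4·24) + (4·(-11) − (-16)·22)| = 323, so the area is 161.5.
The number of boundary lattice points is Σ gcd(|Δx|,|Δy|) = gcd(31,35) + gcd(11,2) + gcd(20,33) = 1+1+1 = 3.
Pick's theorem gives I = A − B/2 + 1 = 161.5 − 3/2 + 1 = 161, so the closed region contains I + B = 161 + 3 = 164 lattice points.

164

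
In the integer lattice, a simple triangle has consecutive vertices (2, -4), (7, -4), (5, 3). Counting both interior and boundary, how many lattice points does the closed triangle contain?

22

Using the shoelace formula, 2A = |(2·(-4) − 7·(-4)) + (7·3 − 5·(-4)) + (5·(-4) − 2·3)| = 35, so the area is 17.5.
The number of boundary lattice points is Σ gcd(|Δx|,|Δy|) = gcd(5,0) + gcd(2,7) + gcd(3,7) = 5+1+1 = 7.
Pick's theorem gives I = A − B/2 + 1 = 17.5 − 7/2 + 1 = 15, so the closed region contains I + B = 15 + 7 = 22 lattice points.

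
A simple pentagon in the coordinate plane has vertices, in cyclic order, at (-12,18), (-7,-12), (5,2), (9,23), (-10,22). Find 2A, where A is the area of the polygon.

The shoelace formula gives twice the area as |((-12)·(-12) − (-7)·18) + ((-7)·2 − 5·(-12)) + (5·23 − 9·2) + (9·22 − (-10)·23) + ((-10)·18 − (-12)·22)| = 925, so the area is 925/2.

925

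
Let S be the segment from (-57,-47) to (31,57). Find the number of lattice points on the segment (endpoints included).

9

The number of lattice points on a segment between lattice points is gcd(|Δx|,|Δy|) + 1 = gcd(88,104) + 1 = 8 + 1 = 9.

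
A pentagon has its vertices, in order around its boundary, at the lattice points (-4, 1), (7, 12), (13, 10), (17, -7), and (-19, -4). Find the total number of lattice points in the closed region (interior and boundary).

Using the shoelace formula, 2A = |[(-4)·12 − 7·1] + [7·10 − 13·12] + [13·(-7) − 17·10] + [17·(-4) − (-19)·(-7)] + [(-19)·1 − (-4)·(-4)]| = 638, so the area is 319.
The number of boundary lattice points is Σ gcd(|Δx|,|Δy|) = gcd(11,11) + gcd(6,2) + gcd(4,17) + gcd(36,3) + gcd(15,5) = 11+2+1+3+5 = 22.
Pick's theorem gives I = A − B/2 + 1 = 319 − 22/2 + 1 = 309, so the closed region contains I + B = 309 + 22 = 331 lattice points.

331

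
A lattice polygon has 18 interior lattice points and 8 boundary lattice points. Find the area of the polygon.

21

By Pick's theorem, A = I + B/2 − 1 = 18 + 8/2 − 1 = 21.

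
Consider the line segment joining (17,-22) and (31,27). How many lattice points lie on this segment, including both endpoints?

8

The number of lattice points on a segment between lattice points is gcd(|Δx|,|Δy|) + 1 = gcd(14,49) + 1 = 7 + 1 = 8.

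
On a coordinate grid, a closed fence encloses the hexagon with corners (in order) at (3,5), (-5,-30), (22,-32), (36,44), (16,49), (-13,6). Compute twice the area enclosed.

4585

The shoelace formula gives twice the area as |(3·(-30) − (-5)·5) + ((-5)·(-32) − 22·(-30)) + (22·44 − 36·(-32)) + (36·49 − 16·44) + (16·6 − (-13)·49) + ((-13)·5 − 3·6)| = 4585, so the area is 2292.5.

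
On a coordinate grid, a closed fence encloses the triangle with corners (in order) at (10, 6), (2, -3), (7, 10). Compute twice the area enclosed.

Using the shoelace formula, 2A = |(10·(-3) − 2·6) + (2·10 − 7·(-3)) + (7·6 − 10·10)| = 59, so the area is 29.5.

59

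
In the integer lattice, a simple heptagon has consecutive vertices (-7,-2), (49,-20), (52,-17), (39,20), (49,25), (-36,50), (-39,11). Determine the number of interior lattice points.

3592

The shoelace formula gives twice the area as |((-7)·(-20) − 49·(-2)) + (49·(-17) − 52·(-20)) + (52·20 − 39·(-17)) + (39·25 − 49·20) + (49·50 − (-36)·25) + ((-36)·11 − (-39)·50) + ((-39)·(-2) − (-7)·11)| = 7202, so the area is 3601.
Along each edge there are gcd(|Δx|,|Δy|)+1 lattice points, so counting each shared vertex once the boundary has gcd(56,18) + gcd(3,3) + gcd(13,37) + gcd(10,5) + gcd(85,25) + gcd(3,39) + gcd(32,13) = 2+3+1+5+5+3+1 = 20.
By Pick's theorem A = I + B/2 − 1, so I = 3601 − 20/2 + 1 = 3592.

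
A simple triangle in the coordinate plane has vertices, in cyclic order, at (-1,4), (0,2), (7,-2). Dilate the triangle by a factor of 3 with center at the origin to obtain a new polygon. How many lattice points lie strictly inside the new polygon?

40

The shoelace formula gives twice the area as |((-1)·2 − 0·4) + (0·(-2) − 7·2) + (7·4 − (-1)·(-2))| = 10, so the area is 5.
Summing gcd(|Δx|,|Δy|) over the edges gives the boundary count: gcd(1,2) + gcd(7,4) + gcd(8,6) = 1+1+2 = 4.
Scaling by 3 multiplies the area by 3² = 9 (so the new area is 45) and multiplies the boundary lattice-point count by 3, giving 12.
By Pick's theorem, the interior count of the dilated polygon is 45 − 12/2 + 1 = 40.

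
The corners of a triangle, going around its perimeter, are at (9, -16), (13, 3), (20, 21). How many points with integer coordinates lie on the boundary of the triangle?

Along each edge there are gcd(|Δx|,|Δy|)+1 lattice points, so counting each shared vertex once the boundary has gcd(4,19) + gcd(7,18) + gcd(11,37) = 1+1+1 = 3.

3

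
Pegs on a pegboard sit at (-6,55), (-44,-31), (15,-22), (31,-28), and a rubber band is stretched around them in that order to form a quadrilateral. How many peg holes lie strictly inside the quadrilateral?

2917

Using the shoelace formula, 2A = |((-6)·(-31) − (-44)·55) + ((-44)·(-22) − 15·(-31)) + (15·(-28) − 31·(-22)) + (31·55 − (-6)·(-28))| = 5838, so the area is 2919.
The number of boundary lattice points is Σ gcd(|Δx|,|Δy|) = gcd(38,86) + gcd(59,9) + gcd(16,6) + gcd(37,83) = 2+1+2+1 = 6.
By Pick's theorem A = I + B/2 − 1, so I = 2919 − 6/2 + 1 = 2917.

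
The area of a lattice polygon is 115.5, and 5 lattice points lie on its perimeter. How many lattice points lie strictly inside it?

Pick's theorem A = I + B/2 − 1 rearranges to I = A − B/2 + 1 = 115.5 − 5/2 + 1 = 114.

114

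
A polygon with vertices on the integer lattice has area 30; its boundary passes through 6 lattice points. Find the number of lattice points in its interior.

From Pick's theorem, I = A − B/2 + 1 = 30 − 6/2 + 1 = 28.

28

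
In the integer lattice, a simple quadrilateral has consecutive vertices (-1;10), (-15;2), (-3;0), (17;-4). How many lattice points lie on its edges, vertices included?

10

Summing gcd(|Δx|,|Δy|) over the edges gives the boundary count: gcd(14,8) + gcd(12,2) + gcd(20,4) + gcd(18,14) = 2+2+4+2 = 10.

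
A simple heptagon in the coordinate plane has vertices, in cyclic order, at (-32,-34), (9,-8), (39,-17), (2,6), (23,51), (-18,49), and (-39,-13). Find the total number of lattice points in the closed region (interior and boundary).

By the shoelace formula, twice the signed area is |[(-32)·(-8) − 9·(-34)] + [9·(-17) − 39·(-8)] + [39·6 − 2·(-17)] + [2·51 − 23·6] + [23·49 − (-18)·51] + [(-18)·(-13) − (-39)·49] + [(-39)·(-34) − (-32)·(-13)]| = 6053, so the area is 6053/2.
Summing gcd(|Δx|,|Δy|) over the edges gives the boundary count: gcd(41,26) + gcd(30,9) + gcd(37,23) + gcd(21,45) + gcd(41,2) + gcd(21,62) + gcd(7,21) = 1+3+1+3+1+1+7 = 17.
Pick's theorem gives I = A − B/2 + 1 = 6053/2 − 17/2 + 1 = 3019, so the closed region contains I + B = 3019 + 17 = 3036 lattice points.

3036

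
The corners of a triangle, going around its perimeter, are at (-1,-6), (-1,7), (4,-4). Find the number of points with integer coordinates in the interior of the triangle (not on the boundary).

26

By the shoelace formula, twice the signed area is |((-1)·7 − (-1)·(-6)) + ((-1)·(-4) − 4·7) + (4·(-6) − (-1)·(-4))| = 65, so the area is 65/2.
The number of boundary lattice points is Σ gcd(|Δx|,|Δy|) = gcd(0,13) + gcd(5,11) + gcd(5,2) = 13+1+1 = 15.
Pick's theorem gives I = A − B/2 + 1 = 65/2 − 15/2 + 1 = 26.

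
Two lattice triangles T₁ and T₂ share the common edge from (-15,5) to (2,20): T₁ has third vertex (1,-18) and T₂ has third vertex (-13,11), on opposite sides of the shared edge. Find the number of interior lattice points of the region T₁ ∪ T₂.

The union is the simple quadrilateral with vertices (-15,5), (1,-18), (2,20), (-13,11) in order.
By the shoelace formula, twice the signed area is |[(-15)·(-18) − 1·5] + [1·20 − 2·(-18)] + [2·11 − (-13)·20] + [(-13)·5 − (-15)·11]| = 703, so the area is 351.5.
The number of boundary lattice points is Σ gcd(|Δx|,|Δy|) = gcd(16,23) + gcd(1,38) + gcd(15,9) + gcd(2,6) = 1+1+3+2 = 7.
By Pick's theorem I = A − B/2 + 1 = 351.5 − 7/2 + 1 = 349.

349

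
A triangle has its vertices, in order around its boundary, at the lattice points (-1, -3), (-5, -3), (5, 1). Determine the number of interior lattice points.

Using the shoelace formula, 2A = |[(-1)·(-3) − (-5)·(-3)] + [(-5)·1 − 5·(-3)] + [5·(-3) − (-1)·1]| = 16, so the area is 8.
Summing gcd(|Δx|,|Δy|) over the edges gives the boundary count: gcd(4,0) + gcd(10,4) + gcd(6,4) = 4+2+2 = 8.
Pick's theorem gives I = A − B/2 + 1 = 8 − 8/2 + 1 = 5.

5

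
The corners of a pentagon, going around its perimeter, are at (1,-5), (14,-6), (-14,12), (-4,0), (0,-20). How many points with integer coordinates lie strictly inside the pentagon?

Using the shoelace formula, 2A = |(1·(-6) − 14·(-5)) + (14·12 − (-14)·(-6)) + ((-14)·0 − (-4)·12) + ((-4)·(-20) − 0·0) + (0·(-5) − 1·(-20))| = 296, so the area is 148.
Summing gcd(|Δx|,|Δy|) over the edges gives the boundary count: gcd(13,1) + gcd(28,18) + gcd(10,12) + gcd(4,20) + gcd(1,15) = 1+2+2+4+1 = 10.
Pick's theorem gives I = A − B/2 + 1 = 148 − 10/2 + 1 = 144.

144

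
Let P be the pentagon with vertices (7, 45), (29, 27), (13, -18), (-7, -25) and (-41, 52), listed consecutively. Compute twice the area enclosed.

6038

The shoelace formula gives twice the area as |[7·27 − 29·45] + [29·(-18) − 13·27] + [13·(-25) − (-7)·(-18)] + [(-7)·52 − (-41)·(-25)] + [(-41)·45 − 7·52]| = 6038, so the area is 3019.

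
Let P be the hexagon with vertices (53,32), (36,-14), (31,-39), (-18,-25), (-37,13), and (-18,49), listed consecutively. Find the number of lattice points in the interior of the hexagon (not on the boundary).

Using the shoelace formula, 2A = |[53·(-14) − 36·32] + [36·(-39) − 31·(-14)] + [31·(-25) − (-18)·(-39)] + [(-18)·13 − (-37)·(-25)] + [(-37)·49 − (-18)·13] + [(-18)·32 − 53·49]| = 10252, so the area is 5126.
Along each edge there are gcd(|Δx|,|Δy|)+1 lattice points, so counting each shared vertex once the boundary has gcd(17,46) + gcd(5,25) + gcd(49,14) + gcd(19,38) + gcd(19,36) + gcd(71,17) = 1+5+7+19+1+1 = 34.
By Pick's theorem A = I + B/2 − 1, so I = 5126 − 34/2 + 1 = 5110.

5110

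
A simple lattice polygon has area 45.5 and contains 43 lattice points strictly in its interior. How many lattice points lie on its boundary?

7

Pick's theorem gives A = I + B/2 − 1, so B = 2(A − I + 1) = 2(45.5 − 43 + 1) = 7.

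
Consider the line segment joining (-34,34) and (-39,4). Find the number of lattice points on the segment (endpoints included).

6

The number of lattice points on a segment between lattice points is gcd(|Δx|,|Δy|) + 1 = gcd(5,30) + 1 = 5 + 1 = 6.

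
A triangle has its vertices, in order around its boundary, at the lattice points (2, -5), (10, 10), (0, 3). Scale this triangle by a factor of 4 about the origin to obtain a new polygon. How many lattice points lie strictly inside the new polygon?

The shoelace formula gives twice the area as |(2·10 − 10·(-5)) + (10·3 − 0·10) + (0·(-5) − 2·3)| = 94, so the area is 47.
Along each edge there are gcd(|Δx|,|Δy|)+1 lattice points, so counting each shared vertex once the boundary has gcd(8,15) + gcd(10,7) + gcd(2,8) = 1+1+2 = 4.
Scaling by 4 multiplies the area by 4² = 16 (so the new area is 752) and multiplies the boundary lattice-point count by 4, giving 16.
By Pick's theorem, the interior count of the dilated polygon is 752 − 16/2 + 1 = 745.

745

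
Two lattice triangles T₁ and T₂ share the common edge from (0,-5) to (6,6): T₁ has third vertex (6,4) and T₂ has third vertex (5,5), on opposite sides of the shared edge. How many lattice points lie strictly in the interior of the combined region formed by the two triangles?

The union is the simple quadrilateral with vertices (0,-5), (6,4), (6,6), (5,5) in order.
By the shoelace formula, twice the signed area is |(0·4 − 6·(-5)) + (6·6 − 6·4) + (6·5 − 5·6) + (5·(-5) − 0·5)| = 17, so the area is 8.5.
The number of boundary lattice points is Σ gcd(|Δx|,|Δy|) = gcd(6,9) + gcd(0,2) + gcd(1,1) + gcd(5,10) = 3+2+1+5 = 11.
By Pick's theorem I = A − B/2 + 1 = 8.5 − 11/2 + 1 = 4.

4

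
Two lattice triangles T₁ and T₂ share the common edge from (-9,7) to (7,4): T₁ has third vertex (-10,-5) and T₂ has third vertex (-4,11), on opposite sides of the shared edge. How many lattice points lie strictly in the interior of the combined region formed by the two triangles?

The union is the simple quadrilateral with vertices (-9,7), (-10,-5), (7,4), (-4,11) in order.
Using the shoelace formula, 2A = |[(-9)·(-5) − (-10)·7] + [(-10)·4 − 7·(-5)] + [7·11 − (-4)·4] + [(-4)·7 − (-9)·11]| = 274, so the area is 137.
Summing gcd(|Δx|,|Δy|) over the edges gives the boundary count: gcd(1,12) + gcd(17,9) + gcd(11,7) + gcd(5,4) = 1+1+1+1 = 4.
By Pick's theorem I = A − B/2 + 1 = 137 − 4/2 + 1 = 136.

136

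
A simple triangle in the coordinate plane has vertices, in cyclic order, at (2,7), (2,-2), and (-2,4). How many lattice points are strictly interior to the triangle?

The shoelace formula gives twice the area as |(2·(-2) − 2·7) + (2·4 − (-2)·(-2)) + ((-2)·7 − 2·4)| = 36, so the area is 18.
Along each edge there are gcd(|Δx|,|Δy|)+1 lattice points, so counting each shared vertex once the boundary has gcd(0,9) + gcd(4,6) + gcd(4,3) = 9+2+1 = 12.
By Pick's theorem A = I + B/2 − 1, so I = 18 − 12/2 + 1 = 13.

13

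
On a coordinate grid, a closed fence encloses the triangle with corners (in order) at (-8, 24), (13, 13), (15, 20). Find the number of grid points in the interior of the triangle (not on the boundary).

84

By the shoelace formula, twice the signed area is |[(-8)·13 − 13·24] + [13·20 − 15·13] + [15·24 − (-8)·20]| = 169, so the area is 169/2.
Along each edge there are gcd(|Δx|,|Δy|)+1 lattice points, so counting each shared vertex once the boundary has gcd(21,11) + gcd(2,7) + gcd(23,4) = 1+1+1 = 3.
Pick's theorem gives I = A − B/2 + 1 = 169/2 − 3/2 + 1 = 84.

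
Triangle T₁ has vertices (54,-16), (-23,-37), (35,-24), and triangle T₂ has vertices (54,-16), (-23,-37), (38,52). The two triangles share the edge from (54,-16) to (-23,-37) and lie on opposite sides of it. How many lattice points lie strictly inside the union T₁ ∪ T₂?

The union is the simple quadrilateral with vertices (54,-16), (35,-24), (-23,-37), (38,52) in order.
Using the shoelace formula, 2A = |[54·(-24) − 35·(-16)] + [35·(-37) − (-23)·(-24)] + [(-23)·52 − 38·(-37)] + [38·(-16) − 54·52]| = 5789, so the area is 2894.5.
Along each edge there are gcd(|Δx|,|Δy|)+1 lattice points, so counting each shared vertex once the boundary has gcd(19,8) + gcd(58,13) + gcd(61,89) + gcd(16,68) = 1+1+1+4 = 7.
By Pick's theorem I = A − B/2 + 1 = 2894.5 − 7/2 + 1 = 2892.

2892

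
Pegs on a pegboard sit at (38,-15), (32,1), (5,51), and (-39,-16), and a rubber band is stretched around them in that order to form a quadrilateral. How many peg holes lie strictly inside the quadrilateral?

2622

The shoelace formula gives twice the area as |[38·1 − 32·(-15)] + [32·51 − 5·1] + [5·(-16) − (-39)·51] + [(-39)·(-15) − 38·(-16)]| = 5247, so the area is 5247/2.
The number of boundary lattice points is Σ gcd(|Δx|,|Δy|) = gcd(6,16) + gcd(27,50) + gcd(44,67) + gcd(77,1) = 2+1+1+1 = 5.
Pick's theorem gives I = A − B/2 + 1 = 5247/2 − 5/2 + 1 = 2622.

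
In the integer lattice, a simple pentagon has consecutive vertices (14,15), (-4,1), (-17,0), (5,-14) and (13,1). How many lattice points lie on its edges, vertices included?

7

Along each edge there are gcd(|Δx|,|Δy|)+1 lattice points, so counting each shared vertex once the boundary has gcd(18,14) + gcd(13,1) + gcd(22,14) + gcd(8,15) + gcd(1,14) = 2+1+2+1+1 = 7.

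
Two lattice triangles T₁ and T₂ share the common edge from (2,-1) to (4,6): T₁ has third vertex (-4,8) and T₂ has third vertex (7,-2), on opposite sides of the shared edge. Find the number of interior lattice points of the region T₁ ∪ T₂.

The union is the simple quadrilateral with vertices (2,-1), (-4,8), (4,6), (7,-2) in order.
Using the shoelace formula, 2A = |(2·8 − (-4)·(-1)) + ((-4)·6 − 4·8) + (4·(-2) − 7·6) + (7·(-1) − 2·(-2))| = 97, so the area is 97/2.
Along each edge there are gcd(|Δx|,|Δy|)+1 lattice points, so counting each shared vertex once the boundary has gcd(6,9) + gcd(8,2) + gcd(3,8) + gcd(5,1) = 3+2+1+1 = 7.
By Pick's theorem I = A − B/2 + 1 = 97/2 − 7/2 + 1 = 46.

46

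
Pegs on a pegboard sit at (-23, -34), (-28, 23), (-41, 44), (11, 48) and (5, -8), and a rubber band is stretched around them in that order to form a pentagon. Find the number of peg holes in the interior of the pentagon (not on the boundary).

By the shoelace formula, twice the signed area is |((-23)·23 − (-28)·(-34)) + ((-28)·44 − (-41)·23) + ((-41)·48 − 11·44) + (11·(-8) − 5·48) + (5·(-34) − (-23)·(-8))| = 4904, so the area is 2452.
The number of boundary lattice points is Σ gcd(|Δx|,|Δy|) = gcd(5,57) + gcd(13,21) + gcd(52,4) + gcd(6,56) + gcd(28,26) = 1+1+4+2+2 = 10.
Pick's theorem gives I = A − B/2 + 1 = 2452 − 10/2 + 1 = 2448.

2448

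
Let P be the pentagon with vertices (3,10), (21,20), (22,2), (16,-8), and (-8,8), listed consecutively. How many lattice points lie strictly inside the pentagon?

By the shoelace formula, twice the signed area is |(3·20 − 21·10) + (21·2 − 22·20) + (22·(-8) − 16·2) + (16·8 − (-8)·(-8)) + ((-8)·10 − 3·8)| = 796, so the area is 398.
Summing gcd(|Δx|,|Δy|) over the edges gives the boundary count: gcd(18,10) + gcd(1,18) + gcd(6,10) + gcd(24,16) + gcd(11,2) = 2+1+2+8+1 = 14.
Pick's theorem gives I = A − B/2 + 1 = 398 − 14/2 + 1 = 392.

392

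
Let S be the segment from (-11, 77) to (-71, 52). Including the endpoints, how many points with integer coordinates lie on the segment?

6

The number of lattice points on a segment between lattice points is gcd(|Δx|,|Δy|) + 1 = gcd(60,25) + 1 = 5 + 1 = 6.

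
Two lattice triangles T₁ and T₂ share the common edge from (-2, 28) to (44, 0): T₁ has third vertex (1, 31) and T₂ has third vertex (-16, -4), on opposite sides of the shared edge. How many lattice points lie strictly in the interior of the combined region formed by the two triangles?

1039

The union is the simple quadrilateral with vertices (-2, 28), (1, 31), (44, 0), (-16, -4) in order.
By the shoelace formula, twice the signed area is |((-2)·31 − 1·28) + (1·0 − 44·31) + (44·(-4) − (-16)·0) + ((-16)·28 − (-2)·(-4))| = 2086, so the area is 1043.
Summing gcd(|Δx|,|Δy|) over the edges gives the boundary count: gcd(3,3) + gcd(43,31) + gcd(60,4) + gcd(14,32) = 3+1+4+2 = 10.
By Pick's theorem I = A − B/2 + 1 = 1043 − 10/2 + 1 = 1039.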